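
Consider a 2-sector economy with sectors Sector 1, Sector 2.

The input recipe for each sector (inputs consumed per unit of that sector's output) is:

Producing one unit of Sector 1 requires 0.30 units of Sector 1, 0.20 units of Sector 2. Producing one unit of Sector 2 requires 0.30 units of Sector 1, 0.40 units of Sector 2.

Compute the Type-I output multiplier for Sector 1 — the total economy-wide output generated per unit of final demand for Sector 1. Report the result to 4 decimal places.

m_1 = 2.2222

I − A =
  [   0.70    -0.30]
  [  -0.20     0.60]
det(I−A) = (0.70)(0.60) − (-0.30)(-0.20) = 0.3600
adj(I−A) = [[0.60, 0.30], [0.20, 0.70]]
(I − A)⁻¹ = adj(I−A) / det(I−A) ≈
  [   1.66667     0.83333]
  [   0.55556     1.94444]
The output multiplier for sector j is the column-j sum of the Leontief inverse (I − A)⁻¹ = adj(I−A) / det(I−A).
Column 1 of adj(I−A): (0.60, 0.20); det(I−A) = 0.3600.
m_1 = (0.60 + 0.20) / 0.3600 = 0.80 / 0.3600 ≈ 2.2222.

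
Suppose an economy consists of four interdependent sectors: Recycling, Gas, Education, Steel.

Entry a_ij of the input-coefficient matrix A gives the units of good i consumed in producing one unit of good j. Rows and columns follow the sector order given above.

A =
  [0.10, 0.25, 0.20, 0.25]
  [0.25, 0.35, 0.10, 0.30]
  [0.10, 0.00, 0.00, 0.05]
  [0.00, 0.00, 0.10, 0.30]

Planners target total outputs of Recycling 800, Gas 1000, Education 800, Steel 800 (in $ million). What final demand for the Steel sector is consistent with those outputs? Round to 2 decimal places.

I − A =
  [   0.90    -0.25    -0.20    -0.25]
  [  -0.25     0.65    -0.10    -0.30]
  [  -0.10     0.00     1.00    -0.05]
  [   0.00     0.00    -0.10     0.70]
d = (I − A) x:
  d_1 = (+0.90)·800 + (-0.25)·1000 + (-0.20)·800 + (-0.25)·800 = 110.00
  d_2 = (-0.25)·800 + (+0.65)·1000 + (-0.10)·800 + (-0.30)·800 = 130.00
  d_3 = (-0.10)·800 + (+0.00)·1000 + (+1.00)·800 + (-0.05)·800 = 680.00
  d_4 = (+0.00)·800 + (+0.00)·1000 + (-0.10)·800 + (+0.70)·800 = 480.00

d_4 = 480.00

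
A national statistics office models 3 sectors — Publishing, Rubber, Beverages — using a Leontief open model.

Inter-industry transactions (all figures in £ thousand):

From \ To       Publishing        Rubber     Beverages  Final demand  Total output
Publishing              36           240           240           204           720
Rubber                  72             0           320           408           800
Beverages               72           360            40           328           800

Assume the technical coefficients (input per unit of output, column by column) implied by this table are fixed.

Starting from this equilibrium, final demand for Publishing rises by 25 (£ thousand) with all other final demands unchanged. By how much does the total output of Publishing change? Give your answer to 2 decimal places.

Technical coefficients a_ij = z_ij / X_j:
  a_11 = 36/720 = 0.05, a_21 = 72/720 = 0.10, a_31 = 72/720 = 0.10
  a_12 = 240/800 = 0.30, a_22 = 0/800 = 0.00, a_32 = 360/800 = 0.45
  a_13 = 240/800 = 0.30, a_23 = 320/800 = 0.40, a_33 = 40/800 = 0.05
I − A =
  [   0.95    -0.30    -0.30]
  [  -0.10     1.00    -0.40]
  [  -0.10    -0.45     0.95]
Cofactors of I−A, C_ij = (−1)^(i+j)·(minor ij) (rows/columns in the sector order above):
  C_11 = (1.00)(0.95) − (-0.40)(-0.45) = 0.7700
  C_12 = −[(-0.10)(0.95) − (-0.40)(-0.10)] = 0.1350
  C_13 = (-0.10)(-0.45) − (1.00)(-0.10) = 0.1450
  C_21 = −[(-0.30)(0.95) − (-0.30)(-0.45)] = 0.4200
  C_22 = (0.95)(0.95) − (-0.30)(-0.10) = 0.8725
  C_23 = −[(0.95)(-0.45) − (-0.30)(-0.10)] = 0.4575
  C_31 = (-0.30)(-0.40) − (-0.30)(1.00) = 0.4200
  C_32 = −[(0.95)(-0.40) − (-0.30)(-0.10)] = 0.4100
  C_33 = (0.95)(1.00) − (-0.30)(-0.10) = 0.9200
det(I−A) = Σ_j (I−A)_1j·C_1j = (0.95)(0.7700) + (-0.30)(0.1350) + (-0.30)(0.1450) = 0.6475
adj(I−A) = Cᵀ =
  [ 0.7700   0.4200   0.4200]
  [ 0.1350   0.8725   0.4100]
  [ 0.1450   0.4575   0.9200]
(I − A)⁻¹ = adj(I−A) / det(I−A) ≈
  [   1.1892     0.6486     0.6486]
  [   0.2085     1.3475     0.6332]
  [   0.2239     0.7066     1.4208]
Δx = (I − A)⁻¹ Δd with Δd having +25 in the Publishing component and 0 elsewhere.
So Δx_1 = L_11 · (+25), where L_11 = adj(I−A)_11 / det(I−A) = 0.7700 / 0.6475.
Δx_1 = 0.7700 × (+25) / 0.6475 = 19.25 / 0.6475 ≈ 29.73.

Δx_1 = 29.73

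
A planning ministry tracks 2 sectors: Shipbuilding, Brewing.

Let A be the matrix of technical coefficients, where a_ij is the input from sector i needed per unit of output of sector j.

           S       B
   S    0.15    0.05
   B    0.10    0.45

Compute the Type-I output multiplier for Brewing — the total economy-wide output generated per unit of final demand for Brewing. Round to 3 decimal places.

m_B = 1.946

I − A =
  [   0.85    -0.05]
  [  -0.10     0.55]
det(I−A) = (0.85)(0.55) − (-0.05)(-0.10) = 0.4625
adj(I−A) = [[0.55, 0.05], [0.10, 0.85]]
(I − A)⁻¹ = adj(I−A) / det(I−A) ≈
  [   1.1892     0.1081]
  [   0.2162     1.8378]
The output multiplier for sector j is the column-j sum of the Leontief inverse (I − A)⁻¹ = adj(I−A) / det(I−A).
Column B of adj(I−A): (0.05, 0.85); det(I−A) = 0.4625.
m_B = (0.05 + 0.85) / 0.4625 = 0.90 / 0.4625 ≈ 1.946.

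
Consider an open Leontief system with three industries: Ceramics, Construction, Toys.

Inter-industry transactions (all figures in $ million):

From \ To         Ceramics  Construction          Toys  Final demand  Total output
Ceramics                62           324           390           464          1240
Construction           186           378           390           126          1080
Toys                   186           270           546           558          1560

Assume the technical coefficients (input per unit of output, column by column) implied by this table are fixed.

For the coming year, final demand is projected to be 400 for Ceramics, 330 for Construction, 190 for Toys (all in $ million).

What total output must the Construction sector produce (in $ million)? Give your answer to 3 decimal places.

Technical coefficients a_ij = z_ij / X_j:
  a_11 = 62/1240 = 0.05, a_21 = 186/1240 = 0.15, a_31 = 186/1240 = 0.15
  a_12 = 324/1080 = 0.30, a_22 = 378/1080 = 0.35, a_32 = 270/1080 = 0.25
  a_13 = 390/1560 = 0.25, a_23 = 390/1560 = 0.25, a_33 = 546/1560 = 0.35
I − A =
  [   0.95    -0.30    -0.25]
  [  -0.15     0.65    -0.25]
  [  -0.15    -0.25     0.65]
Cofactors of I−A, C_ij = (−1)^(i+j)·(minor ij) (rows/columns in the sector order above):
  C_11 = (0.65)(0.65) − (-0.25)(-0.25) = 0.3600
  C_12 = −[(-0.15)(0.65) − (-0.25)(-0.15)] = 0.1350
  C_13 = (-0.15)(-0.25) − (0.65)(-0.15) = 0.1350
  C_21 = −[(-0.30)(0.65) − (-0.25)(-0.25)] = 0.2575
  C_22 = (0.95)(0.65) − (-0.25)(-0.15) = 0.5800
  C_23 = −[(0.95)(-0.25) − (-0.30)(-0.15)] = 0.2825
  C_31 = (-0.30)(-0.25) − (-0.25)(0.65) = 0.2375
  C_32 = −[(0.95)(-0.25) − (-0.25)(-0.15)] = 0.2750
  C_33 = (0.95)(0.65) − (-0.30)(-0.15) = 0.5725
det(I−A) = Σ_j (I−A)_1j·C_1j = (0.95)(0.3600) + (-0.30)(0.1350) + (-0.25)(0.1350) = 0.26775
adj(I−A) = Cᵀ =
  [ 0.3600   0.2575   0.2375]
  [ 0.1350   0.5800   0.2750]
  [ 0.1350   0.2825   0.5725]
(I − A)⁻¹ = adj(I−A) / det(I−A) ≈
  [   1.3445     0.9617     0.8870]
  [   0.5042     2.1662     1.0271]
  [   0.5042     1.0551     2.1382]
x = (I − A)⁻¹ d = adj(I−A)·d / det(I−A), with det(I−A) = 0.26775:
  x_1 = (0.3600·400 + 0.2575·330 + 0.2375·190) / 0.26775 = 274.10 / 0.26775 ≈ 1023.716
  x_2 = (0.1350·400 + 0.5800·330 + 0.2750·190) / 0.26775 = 297.65 / 0.26775 ≈ 1111.671
  x_3 = (0.1350·400 + 0.2825·330 + 0.5725·190) / 0.26775 = 256.00 / 0.26775 ≈ 956.116

x_2 = 1111.671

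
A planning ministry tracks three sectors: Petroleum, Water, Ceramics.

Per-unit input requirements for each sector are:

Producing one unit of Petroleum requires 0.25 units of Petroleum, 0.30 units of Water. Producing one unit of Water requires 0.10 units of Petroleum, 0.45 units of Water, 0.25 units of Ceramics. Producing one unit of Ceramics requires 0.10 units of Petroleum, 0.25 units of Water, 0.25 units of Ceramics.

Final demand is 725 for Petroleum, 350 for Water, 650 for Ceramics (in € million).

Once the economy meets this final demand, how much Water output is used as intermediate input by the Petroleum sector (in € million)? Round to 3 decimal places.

I − A =
  [   0.75    -0.10    -0.10]
  [  -0.30     0.55    -0.25]
  [   0.00    -0.25     0.75]
Cofactors of I−A, C_ij = (−1)^(i+j)·(minor ij) (rows/columns in the sector order above):
  C_11 = (0.55)(0.75) − (-0.25)(-0.25) = 0.3500
  C_12 = −[(-0.30)(0.75) − (-0.25)(0.00)] = 0.2250
  C_13 = (-0.30)(-0.25) − (0.55)(0.00) = 0.0750
  C_21 = −[(-0.10)(0.75) − (-0.10)(-0.25)] = 0.1000
  C_22 = (0.75)(0.75) − (-0.10)(0.00) = 0.5625
  C_23 = −[(0.75)(-0.25) − (-0.10)(0.00)] = 0.1875
  C_31 = (-0.10)(-0.25) − (-0.10)(0.55) = 0.0800
  C_32 = −[(0.75)(-0.25) − (-0.10)(-0.30)] = 0.2175
  C_33 = (0.75)(0.55) − (-0.10)(-0.30) = 0.3825
det(I−A) = Σ_j (I−A)_1j·C_1j = (0.75)(0.3500) + (-0.10)(0.2250) + (-0.10)(0.0750) = 0.2325
adj(I−A) = Cᵀ =
  [ 0.3500   0.1000   0.0800]
  [ 0.2250   0.5625   0.2175]
  [ 0.0750   0.1875   0.3825]
(I − A)⁻¹ = adj(I−A) / det(I−A) ≈
  [   1.5054     0.4301     0.3441]
  [   0.9677     2.4194     0.9355]
  [   0.3226     0.8065     1.6452]
First solve x = (I − A)⁻¹ d = adj(I−A)·d / det(I−A); in particular x_P = (0.3500·725 + 0.1000·350 + 0.0800·650) / 0.2325 = 340.75 / 0.2325 ≈ 1465.59140.
Intermediate flow from W to P: z_WP = a_WP · x_P = 0.30 × 340.75 / 0.2325 = 102.225 / 0.2325 ≈ 439.677.

z_WP = 439.677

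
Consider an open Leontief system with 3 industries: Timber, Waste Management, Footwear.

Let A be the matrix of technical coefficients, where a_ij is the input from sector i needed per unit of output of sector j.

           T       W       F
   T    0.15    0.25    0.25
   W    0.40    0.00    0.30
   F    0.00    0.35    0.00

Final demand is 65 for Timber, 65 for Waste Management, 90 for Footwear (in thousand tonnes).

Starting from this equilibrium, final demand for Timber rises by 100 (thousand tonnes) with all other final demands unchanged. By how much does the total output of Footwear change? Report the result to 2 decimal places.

Δx_F = 22.37

I − A =
  [   0.85    -0.25    -0.25]
  [  -0.40     1.00    -0.30]
  [   0.00    -0.35     1.00]
Cofactors of I−A, C_ij = (−1)^(i+j)·(minor ij) (rows/columns in the sector order above):
  C_11 = (1.00)(1.00) − (-0.30)(-0.35) = 0.8950
  C_12 = −[(-0.40)(1.00) − (-0.30)(0.00)] = 0.4000
  C_13 = (-0.40)(-0.35) − (1.00)(0.00) = 0.1400
  C_21 = −[(-0.25)(1.00) − (-0.25)(-0.35)] = 0.3375
  C_22 = (0.85)(1.00) − (-0.25)(0.00) = 0.8500
  C_23 = −[(0.85)(-0.35) − (-0.25)(0.00)] = 0.2975
  C_31 = (-0.25)(-0.30) − (-0.25)(1.00) = 0.3250
  C_32 = −[(0.85)(-0.30) − (-0.25)(-0.40)] = 0.3550
  C_33 = (0.85)(1.00) − (-0.25)(-0.40) = 0.7500
det(I−A) = Σ_j (I−A)_1j·C_1j = (0.85)(0.8950) + (-0.25)(0.4000) + (-0.25)(0.1400) = 0.62575
adj(I−A) = Cᵀ =
  [ 0.8950   0.3375   0.3250]
  [ 0.4000   0.8500   0.3550]
  [ 0.1400   0.2975   0.7500]
(I − A)⁻¹ = adj(I−A) / det(I−A) ≈
  [   1.4303     0.5394     0.5194]
  [   0.6392     1.3584     0.5673]
  [   0.2237     0.4754     1.1986]
Δx = (I − A)⁻¹ Δd with Δd having +100 in the Timber component and 0 elsewhere.
So Δx_F = L_FT · (+100), where L_FT = adj(I−A)_FT / det(I−A) = 0.1400 / 0.62575.
Δx_F = 0.1400 × (+100) / 0.62575 = 14.00 / 0.62575 ≈ 22.37.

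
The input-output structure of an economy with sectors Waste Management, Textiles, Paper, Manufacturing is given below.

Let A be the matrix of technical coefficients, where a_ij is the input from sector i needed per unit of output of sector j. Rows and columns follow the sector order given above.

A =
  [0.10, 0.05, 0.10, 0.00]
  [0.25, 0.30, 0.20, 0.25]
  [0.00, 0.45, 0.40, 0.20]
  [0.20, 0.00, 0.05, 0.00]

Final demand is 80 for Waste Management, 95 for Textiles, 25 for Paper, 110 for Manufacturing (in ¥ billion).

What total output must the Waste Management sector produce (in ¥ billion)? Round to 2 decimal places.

I − A =
  [   0.90    -0.05    -0.10     0.00]
  [  -0.25     0.70    -0.20    -0.25]
  [   0.00    -0.45     0.60    -0.20]
  [  -0.20     0.00    -0.05     1.00]
Compute the cofactors C_ij = (−1)^(i+j)·(3×3 minor ij) of I−A; the adjugate is their transpose:
adj(I−A) = Cᵀ =
  [ 0.317375   0.074500   0.080625   0.034750]
  [ 0.185500   0.527000   0.221250   0.176000]
  [ 0.163000   0.407000   0.615000   0.224750]
  [ 0.071625   0.035250   0.046875   0.278250]
det(I−A) = Σ_j (I−A)_1j·C_1j = (0.90)(0.317375) + (-0.05)(0.185500) + (-0.10)(0.163000) + (0.00)(0.071625) = 0.2600625
(I − A)⁻¹ = adj(I−A) / det(I−A) ≈
  [   1.2204     0.2865     0.3100     0.1336]
  [   0.7133     2.0264     0.8508     0.6768]
  [   0.6268     1.5650     2.3648     0.8642]
  [   0.2754     0.1355     0.1802     1.0699]
x = (I − A)⁻¹ d = adj(I−A)·d / det(I−A), with det(I−A) = 0.2600625:
  x_W = (0.317375·80 + 0.074500·95 + 0.080625·25 + 0.034750·110) / 0.2600625 = 38.305625 / 0.2600625 ≈ 147.29
  x_T = (0.185500·80 + 0.527000·95 + 0.221250·25 + 0.176000·110) / 0.2600625 = 89.79625 / 0.2600625 ≈ 345.29
  x_P = (0.163000·80 + 0.407000·95 + 0.615000·25 + 0.224750·110) / 0.2600625 = 91.8025 / 0.2600625 ≈ 353.00
  x_M = (0.071625·80 + 0.035250·95 + 0.046875·25 + 0.278250·110) / 0.2600625 = 40.858125 / 0.2600625 ≈ 157.11

x_W = 147.29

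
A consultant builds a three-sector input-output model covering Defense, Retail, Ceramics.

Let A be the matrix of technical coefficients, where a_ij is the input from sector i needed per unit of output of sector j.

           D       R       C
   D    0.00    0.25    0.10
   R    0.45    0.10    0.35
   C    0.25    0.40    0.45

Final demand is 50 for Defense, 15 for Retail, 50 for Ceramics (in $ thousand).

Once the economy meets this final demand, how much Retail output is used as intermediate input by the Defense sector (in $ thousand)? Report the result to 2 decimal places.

z_RD = 57.12

I − A =
  [   1.00    -0.25    -0.10]
  [  -0.45     0.90    -0.35]
  [  -0.25    -0.40     0.55]
Cofactors of I−A, C_ij = (−1)^(i+j)·(minor ij) (rows/columns in the sector order above):
  C_11 = (0.90)(0.55) − (-0.35)(-0.40) = 0.3550
  C_12 = −[(-0.45)(0.55) − (-0.35)(-0.25)] = 0.3350
  C_13 = (-0.45)(-0.40) − (0.90)(-0.25) = 0.4050
  C_21 = −[(-0.25)(0.55) − (-0.10)(-0.40)] = 0.1775
  C_22 = (1.00)(0.55) − (-0.10)(-0.25) = 0.5250
  C_23 = −[(1.00)(-0.40) − (-0.25)(-0.25)] = 0.4625
  C_31 = (-0.25)(-0.35) − (-0.10)(0.90) = 0.1775
  C_32 = −[(1.00)(-0.35) − (-0.10)(-0.45)] = 0.3950
  C_33 = (1.00)(0.90) − (-0.25)(-0.45) = 0.7875
det(I−A) = Σ_j (I−A)_1j·C_1j = (1.00)(0.3550) + (-0.25)(0.3350) + (-0.10)(0.4050) = 0.23075
adj(I−A) = Cᵀ =
  [ 0.3550   0.1775   0.1775]
  [ 0.3350   0.5250   0.3950]
  [ 0.4050   0.4625   0.7875]
(I − A)⁻¹ = adj(I−A) / det(I−A) ≈
  [   1.5385     0.7692     0.7692]
  [   1.4518     2.2752     1.7118]
  [   1.7551     2.0043     3.4128]
First solve x = (I − A)⁻¹ d = adj(I−A)·d / det(I−A); in particular x_D = (0.3550·50 + 0.1775·15 + 0.1775·50) / 0.23075 = 29.2875 / 0.23075 ≈ 126.9231.
Intermediate flow from R to D: z_RD = a_RD · x_D = 0.45 × 29.2875 / 0.23075 = 13.179375 / 0.23075 ≈ 57.12.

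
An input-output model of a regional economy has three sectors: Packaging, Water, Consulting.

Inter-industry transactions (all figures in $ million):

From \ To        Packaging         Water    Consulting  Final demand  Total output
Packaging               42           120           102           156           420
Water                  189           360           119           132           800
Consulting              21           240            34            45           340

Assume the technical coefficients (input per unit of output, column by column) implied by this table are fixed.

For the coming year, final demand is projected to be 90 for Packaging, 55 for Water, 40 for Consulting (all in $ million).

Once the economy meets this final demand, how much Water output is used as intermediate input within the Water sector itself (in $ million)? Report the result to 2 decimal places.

Technical coefficients a_ij = z_ij / X_j:
  a_PP = 42/420 = 0.10, a_WP = 189/420 = 0.45, a_CP = 21/420 = 0.05
  a_PW = 120/800 = 0.15, a_WW = 360/800 = 0.45, a_CW = 240/800 = 0.30
  a_PC = 102/340 = 0.30, a_WC = 119/340 = 0.35, a_CC = 34/340 = 0.10
I − A =
  [   0.90    -0.15    -0.30]
  [  -0.45     0.55    -0.35]
  [  -0.05    -0.30     0.90]
Cofactors of I−A, C_ij = (−1)^(i+j)·(minor ij) (rows/columns in the sector order above):
  C_11 = (0.55)(0.90) − (-0.35)(-0.30) = 0.3900
  C_12 = −[(-0.45)(0.90) − (-0.35)(-0.05)] = 0.4225
  C_13 = (-0.45)(-0.30) − (0.55)(-0.05) = 0.1625
  C_21 = −[(-0.15)(0.90) − (-0.30)(-0.30)] = 0.2250
  C_22 = (0.90)(0.90) − (-0.30)(-0.05) = 0.7950
  C_23 = −[(0.90)(-0.30) − (-0.15)(-0.05)] = 0.2775
  C_31 = (-0.15)(-0.35) − (-0.30)(0.55) = 0.2175
  C_32 = −[(0.90)(-0.35) − (-0.30)(-0.45)] = 0.4500
  C_33 = (0.90)(0.55) − (-0.15)(-0.45) = 0.4275
det(I−A) = Σ_j (I−A)_1j·C_1j = (0.90)(0.3900) + (-0.15)(0.4225) + (-0.30)(0.1625) = 0.238875
adj(I−A) = Cᵀ =
  [ 0.3900   0.2250   0.2175]
  [ 0.4225   0.7950   0.4500]
  [ 0.1625   0.2775   0.4275]
(I − A)⁻¹ = adj(I−A) / det(I−A) ≈
  [   1.6327     0.9419     0.9105]
  [   1.7687     3.3281     1.8838]
  [   0.6803     1.1617     1.7896]
First solve x = (I − A)⁻¹ d = adj(I−A)·d / det(I−A); in particular x_W = (0.4225·90 + 0.7950·55 + 0.4500·40) / 0.238875 = 99.75 / 0.238875 ≈ 417.5824.
Intermediate flow from W to W: z_WW = a_WW · x_W = 0.45 × 99.75 / 0.238875 = 44.8875 / 0.238875 ≈ 187.91.

z_WW = 187.91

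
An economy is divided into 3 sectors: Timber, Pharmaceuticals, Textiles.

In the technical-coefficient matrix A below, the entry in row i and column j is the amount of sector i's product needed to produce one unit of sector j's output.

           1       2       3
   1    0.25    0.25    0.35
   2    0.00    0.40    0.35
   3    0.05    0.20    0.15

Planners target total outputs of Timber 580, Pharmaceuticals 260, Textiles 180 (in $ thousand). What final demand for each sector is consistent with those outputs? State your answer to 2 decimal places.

d_1 = 307.00, d_2 = 93.00, d_3 = 72.00

I − A =
  [   0.75    -0.25    -0.35]
  [   0.00     0.60    -0.35]
  [  -0.05    -0.20     0.85]
d = (I − A) x:
  d_1 = (+0.75)·580 + (-0.25)·260 + (-0.35)·180 = 307.00
  d_2 = (+0.00)·580 + (+0.60)·260 + (-0.35)·180 = 93.00
  d_3 = (-0.05)·580 + (-0.20)·260 + (+0.85)·180 = 72.00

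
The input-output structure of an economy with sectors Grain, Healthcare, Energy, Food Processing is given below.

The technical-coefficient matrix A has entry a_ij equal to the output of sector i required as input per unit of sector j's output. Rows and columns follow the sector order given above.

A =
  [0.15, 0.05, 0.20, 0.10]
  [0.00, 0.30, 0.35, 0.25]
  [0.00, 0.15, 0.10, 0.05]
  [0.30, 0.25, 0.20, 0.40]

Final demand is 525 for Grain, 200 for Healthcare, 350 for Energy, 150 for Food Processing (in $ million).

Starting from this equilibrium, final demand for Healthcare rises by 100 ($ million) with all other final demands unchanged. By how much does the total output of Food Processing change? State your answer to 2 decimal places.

I − A =
  [   0.85    -0.05    -0.20    -0.10]
  [   0.00     0.70    -0.35    -0.25]
  [   0.00    -0.15     0.90    -0.05]
  [  -0.30    -0.25    -0.20     0.60]
Compute the cofactors C_ij = (−1)^(i+j)·(3×3 minor ij) of I−A; the adjugate is their transpose:
adj(I−A) = Cᵀ =
  [ 0.271375   0.072500   0.107250   0.084375]
  [ 0.072750   0.420500   0.225500   0.206125]
  [ 0.021750   0.083375   0.279125   0.061625]
  [ 0.173250   0.239250   0.240625   0.490875]
det(I−A) = Σ_j (I−A)_1j·C_1j = (0.85)(0.271375) + (-0.05)(0.072750) + (-0.20)(0.021750) + (-0.10)(0.173250) = 0.20535625
(I − A)⁻¹ = adj(I−A) / det(I−A) ≈
  [   1.3215     0.3530     0.5223     0.4109]
  [   0.3543     2.0477     1.0981     1.0037]
  [   0.1059     0.4060     1.3592     0.3001]
  [   0.8437     1.1650     1.1717     2.3904]
Δx = (I − A)⁻¹ Δd with Δd having +100 in the Healthcare component and 0 elsewhere.
So Δx_4 = L_42 · (+100), where L_42 = adj(I−A)_42 / det(I−A) = 0.239250 / 0.20535625.
Δx_4 = 0.239250 × (+100) / 0.20535625 = 23.925 / 0.20535625 ≈ 116.50.

Δx_4 = 116.50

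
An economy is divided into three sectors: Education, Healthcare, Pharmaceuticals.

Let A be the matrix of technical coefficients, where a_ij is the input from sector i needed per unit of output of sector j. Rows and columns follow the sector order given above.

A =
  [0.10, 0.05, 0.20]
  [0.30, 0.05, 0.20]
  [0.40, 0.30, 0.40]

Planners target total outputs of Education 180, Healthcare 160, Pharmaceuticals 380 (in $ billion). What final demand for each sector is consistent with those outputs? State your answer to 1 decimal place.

d_E = 78.0, d_H = 22.0, d_P = 108.0

I − A =
  [   0.90    -0.05    -0.20]
  [  -0.30     0.95    -0.20]
  [  -0.40    -0.30     0.60]
d = (I − A) x:
  d_E = (+0.90)·180 + (-0.05)·160 + (-0.20)·380 = 78.0
  d_H = (-0.30)·180 + (+0.95)·160 + (-0.20)·380 = 22.0
  d_P = (-0.40)·180 + (-0.30)·160 + (+0.60)·380 = 108.0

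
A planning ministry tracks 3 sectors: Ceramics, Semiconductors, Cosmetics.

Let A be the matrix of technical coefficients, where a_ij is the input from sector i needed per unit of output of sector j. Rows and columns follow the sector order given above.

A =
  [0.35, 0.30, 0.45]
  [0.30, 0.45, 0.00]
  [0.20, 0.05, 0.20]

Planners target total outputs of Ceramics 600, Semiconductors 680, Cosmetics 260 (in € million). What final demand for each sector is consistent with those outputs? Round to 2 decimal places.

I − A =
  [   0.65    -0.30    -0.45]
  [  -0.30     0.55     0.00]
  [  -0.20    -0.05     0.80]
d = (I − A) x:
  d_1 = (+0.65)·600 + (-0.30)·680 + (-0.45)·260 = 69.00
  d_2 = (-0.30)·600 + (+0.55)·680 + (+0.00)·260 = 194.00
  d_3 = (-0.20)·600 + (-0.05)·680 + (+0.80)·260 = 54.00

d_1 = 69.00, d_2 = 194.00, d_3 = 54.00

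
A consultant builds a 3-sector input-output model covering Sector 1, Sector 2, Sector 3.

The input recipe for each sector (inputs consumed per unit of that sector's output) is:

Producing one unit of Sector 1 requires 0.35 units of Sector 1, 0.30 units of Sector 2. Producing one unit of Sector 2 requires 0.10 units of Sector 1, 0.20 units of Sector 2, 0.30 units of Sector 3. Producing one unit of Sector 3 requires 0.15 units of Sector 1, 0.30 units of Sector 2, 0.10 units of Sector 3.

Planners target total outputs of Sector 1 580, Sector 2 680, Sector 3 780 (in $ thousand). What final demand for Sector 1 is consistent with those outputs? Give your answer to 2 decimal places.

d_1 = 192.00

I − A =
  [   0.65    -0.10    -0.15]
  [  -0.30     0.80    -0.30]
  [   0.00    -0.30     0.90]
d = (I − A) x:
  d_1 = (+0.65)·580 + (-0.10)·680 + (-0.15)·780 = 192.00
  d_2 = (-0.30)·580 + (+0.80)·680 + (-0.30)·780 = 136.00
  d_3 = (+0.00)·580 + (-0.30)·680 + (+0.90)·780 = 498.00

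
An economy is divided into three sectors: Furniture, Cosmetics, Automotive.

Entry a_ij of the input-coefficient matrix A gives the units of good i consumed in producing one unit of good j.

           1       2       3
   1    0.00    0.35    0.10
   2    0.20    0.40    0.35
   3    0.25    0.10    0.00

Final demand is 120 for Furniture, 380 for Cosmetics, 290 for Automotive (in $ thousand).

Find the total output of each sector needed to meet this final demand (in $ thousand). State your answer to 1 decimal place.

x_1 = 575.6, x_2 = 1145.1, x_3 = 548.4

I − A =
  [   1.00    -0.35    -0.10]
  [  -0.20     0.60    -0.35]
  [  -0.25    -0.10     1.00]
Cofactors of I−A, C_ij = (−1)^(i+j)·(minor ij) (rows/columns in the sector order above):
  C_11 = (0.60)(1.00) − (-0.35)(-0.10) = 0.5650
  C_12 = −[(-0.20)(1.00) − (-0.35)(-0.25)] = 0.2875
  C_13 = (-0.20)(-0.10) − (0.60)(-0.25) = 0.1700
  C_21 = −[(-0.35)(1.00) − (-0.10)(-0.10)] = 0.3600
  C_22 = (1.00)(1.00) − (-0.10)(-0.25) = 0.9750
  C_23 = −[(1.00)(-0.10) − (-0.35)(-0.25)] = 0.1875
  C_31 = (-0.35)(-0.35) − (-0.10)(0.60) = 0.1825
  C_32 = −[(1.00)(-0.35) − (-0.10)(-0.20)] = 0.3700
  C_33 = (1.00)(0.60) − (-0.35)(-0.20) = 0.5300
det(I−A) = Σ_j (I−A)_1j·C_1j = (1.00)(0.5650) + (-0.35)(0.2875) + (-0.10)(0.1700) = 0.447375
adj(I−A) = Cᵀ =
  [ 0.5650   0.3600   0.1825]
  [ 0.2875   0.9750   0.3700]
  [ 0.1700   0.1875   0.5300]
(I − A)⁻¹ = adj(I−A) / det(I−A) ≈
  [   1.2629     0.8047     0.4079]
  [   0.6426     2.1794     0.8270]
  [   0.3800     0.4191     1.1847]
x = (I − A)⁻¹ d = adj(I−A)·d / det(I−A), with det(I−A) = 0.447375:
  x_1 = (0.5650·120 + 0.3600·380 + 0.1825·290) / 0.447375 = 257.525 / 0.447375 ≈ 575.6
  x_2 = (0.2875·120 + 0.9750·380 + 0.3700·290) / 0.447375 = 512.30 / 0.447375 ≈ 1145.1
  x_3 = (0.1700·120 + 0.1875·380 + 0.5300·290) / 0.447375 = 245.35 / 0.447375 ≈ 548.4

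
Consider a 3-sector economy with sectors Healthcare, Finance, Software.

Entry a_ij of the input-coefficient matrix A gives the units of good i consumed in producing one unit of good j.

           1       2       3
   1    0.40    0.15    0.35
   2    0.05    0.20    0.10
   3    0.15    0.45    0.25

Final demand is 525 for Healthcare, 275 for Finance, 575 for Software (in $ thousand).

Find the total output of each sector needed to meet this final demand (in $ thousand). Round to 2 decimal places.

I − A =
  [   0.60    -0.15    -0.35]
  [  -0.05     0.80    -0.10]
  [  -0.15    -0.45     0.75]
Cofactors of I−A, C_ij = (−1)^(i+j)·(minor ij) (rows/columns in the sector order above):
  C_11 = (0.80)(0.75) − (-0.10)(-0.45) = 0.5550
  C_12 = −[(-0.05)(0.75) − (-0.10)(-0.15)] = 0.0525
  C_13 = (-0.05)(-0.45) − (0.80)(-0.15) = 0.1425
  C_21 = −[(-0.15)(0.75) − (-0.35)(-0.45)] = 0.2700
  C_22 = (0.60)(0.75) − (-0.35)(-0.15) = 0.3975
  C_23 = −[(0.60)(-0.45) − (-0.15)(-0.15)] = 0.2925
  C_31 = (-0.15)(-0.10) − (-0.35)(0.80) = 0.2950
  C_32 = −[(0.60)(-0.10) − (-0.35)(-0.05)] = 0.0775
  C_33 = (0.60)(0.80) − (-0.15)(-0.05) = 0.4725
det(I−A) = Σ_j (I−A)_1j·C_1j = (0.60)(0.5550) + (-0.15)(0.0525) + (-0.35)(0.1425) = 0.27525
adj(I−A) = Cᵀ =
  [ 0.5550   0.2700   0.2950]
  [ 0.0525   0.3975   0.0775]
  [ 0.1425   0.2925   0.4725]
(I − A)⁻¹ = adj(I−A) / det(I−A) ≈
  [   2.0163     0.9809     1.0718]
  [   0.1907     1.4441     0.2816]
  [   0.5177     1.0627     1.7166]
x = (I − A)⁻¹ d = adj(I−A)·d / det(I−A), with det(I−A) = 0.27525:
  x_1 = (0.5550·525 + 0.2700·275 + 0.2950·575) / 0.27525 = 535.25 / 0.27525 ≈ 1944.60
  x_2 = (0.0525·525 + 0.3975·275 + 0.0775·575) / 0.27525 = 181.4375 / 0.27525 ≈ 659.17
  x_3 = (0.1425·525 + 0.2925·275 + 0.4725·575) / 0.27525 = 426.9375 / 0.27525 ≈ 1551.09

x_1 = 1944.60, x_2 = 659.17, x_3 = 1551.09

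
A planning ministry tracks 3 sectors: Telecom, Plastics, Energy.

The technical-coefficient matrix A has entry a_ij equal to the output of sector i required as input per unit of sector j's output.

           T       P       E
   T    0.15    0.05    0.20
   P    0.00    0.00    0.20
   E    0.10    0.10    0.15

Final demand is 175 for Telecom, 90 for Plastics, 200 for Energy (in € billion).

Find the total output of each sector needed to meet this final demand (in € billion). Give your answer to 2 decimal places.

x_T = 281.78, x_P = 147.15, x_E = 285.76

I − A =
  [   0.85    -0.05    -0.20]
  [   0.00     1.00    -0.20]
  [  -0.10    -0.10     0.85]
Cofactors of I−A, C_ij = (−1)^(i+j)·(minor ij) (rows/columns in the sector order above):
  C_11 = (1.00)(0.85) − (-0.20)(-0.10) = 0.8300
  C_12 = −[(0.00)(0.85) − (-0.20)(-0.10)] = 0.0200
  C_13 = (0.00)(-0.10) − (1.00)(-0.10) = 0.1000
  C_21 = −[(-0.05)(0.85) − (-0.20)(-0.10)] = 0.0625
  C_22 = (0.85)(0.85) − (-0.20)(-0.10) = 0.7025
  C_23 = −[(0.85)(-0.10) − (-0.05)(-0.10)] = 0.0900
  C_31 = (-0.05)(-0.20) − (-0.20)(1.00) = 0.2100
  C_32 = −[(0.85)(-0.20) − (-0.20)(0.00)] = 0.1700
  C_33 = (0.85)(1.00) − (-0.05)(0.00) = 0.8500
det(I−A) = Σ_j (I−A)_1j·C_1j = (0.85)(0.8300) + (-0.05)(0.0200) + (-0.20)(0.1000) = 0.6845
adj(I−A) = Cᵀ =
  [ 0.8300   0.0625   0.2100]
  [ 0.0200   0.7025   0.1700]
  [ 0.1000   0.0900   0.8500]
(I − A)⁻¹ = adj(I−A) / det(I−A) ≈
  [   1.2126     0.0913     0.3068]
  [   0.0292     1.0263     0.2484]
  [   0.1461     0.1315     1.2418]
x = (I − A)⁻¹ d = adj(I−A)·d / det(I−A), with det(I−A) = 0.6845:
  x_T = (0.8300·175 + 0.0625·90 + 0.2100·200) / 0.6845 = 192.875 / 0.6845 ≈ 281.78
  x_P = (0.0200·175 + 0.7025·90 + 0.1700·200) / 0.6845 = 100.725 / 0.6845 ≈ 147.15
  x_E = (0.1000·175 + 0.0900·90 + 0.8500·200) / 0.6845 = 195.60 / 0.6845 ≈ 285.76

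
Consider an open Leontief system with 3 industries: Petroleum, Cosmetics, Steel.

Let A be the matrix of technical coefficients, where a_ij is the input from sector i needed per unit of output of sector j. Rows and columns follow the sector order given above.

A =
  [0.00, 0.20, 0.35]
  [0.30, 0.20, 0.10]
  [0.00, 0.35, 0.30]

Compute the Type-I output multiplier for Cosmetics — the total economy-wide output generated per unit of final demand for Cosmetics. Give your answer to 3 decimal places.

I − A =
  [   1.00    -0.20    -0.35]
  [  -0.30     0.80    -0.10]
  [   0.00    -0.35     0.70]
Cofactors of I−A, C_ij = (−1)^(i+j)·(minor ij) (rows/columns in the sector order above):
  C_11 = (0.80)(0.70) − (-0.10)(-0.35) = 0.5250
  C_12 = −[(-0.30)(0.70) − (-0.10)(0.00)] = 0.2100
  C_13 = (-0.30)(-0.35) − (0.80)(0.00) = 0.1050
  C_21 = −[(-0.20)(0.70) − (-0.35)(-0.35)] = 0.2625
  C_22 = (1.00)(0.70) − (-0.35)(0.00) = 0.7000
  C_23 = −[(1.00)(-0.35) − (-0.20)(0.00)] = 0.3500
  C_31 = (-0.20)(-0.10) − (-0.35)(0.80) = 0.3000
  C_32 = −[(1.00)(-0.10) − (-0.35)(-0.30)] = 0.2050
  C_33 = (1.00)(0.80) − (-0.20)(-0.30) = 0.7400
det(I−A) = Σ_j (I−A)_1j·C_1j = (1.00)(0.5250) + (-0.20)(0.2100) + (-0.35)(0.1050) = 0.44625
adj(I−A) = Cᵀ =
  [ 0.5250   0.2625   0.3000]
  [ 0.2100   0.7000   0.2050]
  [ 0.1050   0.3500   0.7400]
(I − A)⁻¹ = adj(I−A) / det(I−A) ≈
  [   1.1765     0.5882     0.6723]
  [   0.4706     1.5686     0.4594]
  [   0.2353     0.7843     1.6583]
The output multiplier for sector j is the column-j sum of the Leontief inverse (I − A)⁻¹ = adj(I−A) / det(I−A).
Column C of adj(I−A): (0.2625, 0.7000, 0.3500); det(I−A) = 0.44625.
m_C = (0.2625 + 0.7000 + 0.3500) / 0.44625 = 1.3125 / 0.44625 ≈ 2.941.

m_C = 2.941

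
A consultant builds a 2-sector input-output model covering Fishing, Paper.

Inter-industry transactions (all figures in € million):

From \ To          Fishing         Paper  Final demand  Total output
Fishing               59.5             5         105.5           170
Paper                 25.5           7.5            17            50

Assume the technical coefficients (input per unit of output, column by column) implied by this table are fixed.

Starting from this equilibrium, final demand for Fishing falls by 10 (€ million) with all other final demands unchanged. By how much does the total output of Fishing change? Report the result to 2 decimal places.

Technical coefficients a_ij = z_ij / X_j:
  a_FF = 59.5/170 = 0.35, a_PF = 25.5/170 = 0.15
  a_FP = 5/50 = 0.10, a_PP = 7.5/50 = 0.15
I − A =
  [   0.65    -0.10]
  [  -0.15     0.85]
det(I−A) = (0.65)(0.85) − (-0.10)(-0.15) = 0.5375
adj(I−A) = [[0.85, 0.10], [0.15, 0.65]]
(I − A)⁻¹ = adj(I−A) / det(I−A) ≈
  [   1.5814     0.1860]
  [   0.2791     1.2093]
Δx = (I − A)⁻¹ Δd with Δd having -10 in the Fishing component and 0 elsewhere.
So Δx_F = L_FF · (-10), where L_FF = adj(I−A)_FF / det(I−A) = 0.85 / 0.5375.
Δx_F = 0.85 × (-10) / 0.5375 = -8.50 / 0.5375 ≈ -15.81.

Δx_F = -15.81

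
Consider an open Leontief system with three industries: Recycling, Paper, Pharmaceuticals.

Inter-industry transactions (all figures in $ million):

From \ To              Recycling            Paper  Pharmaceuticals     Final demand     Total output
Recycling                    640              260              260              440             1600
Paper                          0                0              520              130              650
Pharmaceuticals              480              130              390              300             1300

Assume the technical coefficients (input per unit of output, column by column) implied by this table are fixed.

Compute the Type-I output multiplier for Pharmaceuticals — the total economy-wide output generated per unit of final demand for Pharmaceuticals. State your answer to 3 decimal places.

m_3 = 4.545

Technical coefficients a_ij = z_ij / X_j:
  a_11 = 640/1600 = 0.40, a_21 = 0/1600 = 0.00, a_31 = 480/1600 = 0.30
  a_12 = 260/650 = 0.40, a_22 = 0/650 = 0.00, a_32 = 130/650 = 0.20
  a_13 = 260/1300 = 0.20, a_23 = 520/1300 = 0.40, a_33 = 390/1300 = 0.30
I − A =
  [   0.60    -0.40    -0.20]
  [   0.00     1.00    -0.40]
  [  -0.30    -0.20     0.70]
Cofactors of I−A, C_ij = (−1)^(i+j)·(minor ij) (rows/columns in the sector order above):
  C_11 = (1.00)(0.70) − (-0.40)(-0.20) = 0.6200
  C_12 = −[(0.00)(0.70) − (-0.40)(-0.30)] = 0.1200
  C_13 = (0.00)(-0.20) − (1.00)(-0.30) = 0.3000
  C_21 = −[(-0.40)(0.70) − (-0.20)(-0.20)] = 0.3200
  C_22 = (0.60)(0.70) − (-0.20)(-0.30) = 0.3600
  C_23 = −[(0.60)(-0.20) − (-0.40)(-0.30)] = 0.2400
  C_31 = (-0.40)(-0.40) − (-0.20)(1.00) = 0.3600
  C_32 = −[(0.60)(-0.40) − (-0.20)(0.00)] = 0.2400
  C_33 = (0.60)(1.00) − (-0.40)(0.00) = 0.6000
det(I−A) = Σ_j (I−A)_1j·C_1j = (0.60)(0.6200) + (-0.40)(0.1200) + (-0.20)(0.3000) = 0.2640
adj(I−A) = Cᵀ =
  [ 0.6200   0.3200   0.3600]
  [ 0.1200   0.3600   0.2400]
  [ 0.3000   0.2400   0.6000]
(I − A)⁻¹ = adj(I−A) / det(I−A) ≈
  [   2.3485     1.2121     1.3636]
  [   0.4545     1.3636     0.9091]
  [   1.1364     0.9091     2.2727]
The output multiplier for sector j is the column-j sum of the Leontief inverse (I − A)⁻¹ = adj(I−A) / det(I−A).
Column 3 of adj(I−A): (0.3600, 0.2400, 0.6000); det(I−A) = 0.2640.
m_3 = (0.3600 + 0.2400 + 0.6000) / 0.2640 = 1.20 / 0.2640 ≈ 4.545.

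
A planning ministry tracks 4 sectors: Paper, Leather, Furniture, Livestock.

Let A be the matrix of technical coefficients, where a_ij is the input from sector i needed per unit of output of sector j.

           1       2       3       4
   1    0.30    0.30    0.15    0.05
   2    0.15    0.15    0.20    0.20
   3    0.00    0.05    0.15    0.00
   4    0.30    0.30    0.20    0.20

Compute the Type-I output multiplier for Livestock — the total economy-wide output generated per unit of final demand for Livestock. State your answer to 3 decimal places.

m_4 = 2.253

I − A =
  [   0.70    -0.30    -0.15    -0.05]
  [  -0.15     0.85    -0.20    -0.20]
  [   0.00    -0.05     0.85     0.00]
  [  -0.30    -0.30    -0.20     0.80]
Compute the cofactors C_ij = (−1)^(i+j)·(3×3 minor ij) of I−A; the adjugate is their transpose:
adj(I−A) = Cᵀ =
  [ 0.517000   0.223250   0.164500   0.088125]
  [ 0.153000   0.463250   0.165500   0.125375]
  [ 0.009000   0.027250   0.365000   0.007375]
  [ 0.253500   0.264250   0.215000   0.459375]
det(I−A) = Σ_j (I−A)_1j·C_1j = (0.70)(0.517000) + (-0.30)(0.153000) + (-0.15)(0.009000) + (-0.05)(0.253500) = 0.301975
(I − A)⁻¹ = adj(I−A) / det(I−A) ≈
  [   1.7121     0.7393     0.5447     0.2918]
  [   0.5067     1.5341     0.5481     0.4152]
  [   0.0298     0.0902     1.2087     0.0244]
  [   0.8395     0.8751     0.7120     1.5212]
The output multiplier for sector j is the column-j sum of the Leontief inverse (I − A)⁻¹ = adj(I−A) / det(I−A).
Column 4 of adj(I−A): (0.088125, 0.125375, 0.007375, 0.459375); det(I−A) = 0.301975.
m_4 = (0.088125 + 0.125375 + 0.007375 + 0.459375) / 0.301975 = 0.68025 / 0.301975 ≈ 2.253.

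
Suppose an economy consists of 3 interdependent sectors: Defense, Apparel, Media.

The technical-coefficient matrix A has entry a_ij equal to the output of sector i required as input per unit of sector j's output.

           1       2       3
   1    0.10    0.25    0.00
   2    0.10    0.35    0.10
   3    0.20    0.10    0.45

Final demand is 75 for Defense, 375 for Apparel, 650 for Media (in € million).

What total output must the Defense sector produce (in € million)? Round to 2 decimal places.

x_1 = 319.30

I − A =
  [   0.90    -0.25     0.00]
  [  -0.10     0.65    -0.10]
  [  -0.20    -0.10     0.55]
Cofactors of I−A, C_ij = (−1)^(i+j)·(minor ij) (rows/columns in the sector order above):
  C_11 = (0.65)(0.55) − (-0.10)(-0.10) = 0.3475
  C_12 = −[(-0.10)(0.55) − (-0.10)(-0.20)] = 0.0750
  C_13 = (-0.10)(-0.10) − (0.65)(-0.20) = 0.1400
  C_21 = −[(-0.25)(0.55) − (0.00)(-0.10)] = 0.1375
  C_22 = (0.90)(0.55) − (0.00)(-0.20) = 0.4950
  C_23 = −[(0.90)(-0.10) − (-0.25)(-0.20)] = 0.1400
  C_31 = (-0.25)(-0.10) − (0.00)(0.65) = 0.0250
  C_32 = −[(0.90)(-0.10) − (0.00)(-0.10)] = 0.0900
  C_33 = (0.90)(0.65) − (-0.25)(-0.10) = 0.5600
det(I−A) = Σ_j (I−A)_1j·C_1j = (0.90)(0.3475) + (-0.25)(0.0750) + (0.00)(0.1400) = 0.2940
adj(I−A) = Cᵀ =
  [ 0.3475   0.1375   0.0250]
  [ 0.0750   0.4950   0.0900]
  [ 0.1400   0.1400   0.5600]
(I − A)⁻¹ = adj(I−A) / det(I−A) ≈
  [   1.1820     0.4677     0.0850]
  [   0.2551     1.6837     0.3061]
  [   0.4762     0.4762     1.9048]
x = (I − A)⁻¹ d = adj(I−A)·d / det(I−A), with det(I−A) = 0.2940:
  x_1 = (0.3475·75 + 0.1375·375 + 0.0250·650) / 0.2940 = 93.875 / 0.2940 ≈ 319.30
  x_2 = (0.0750·75 + 0.4950·375 + 0.0900·650) / 0.2940 = 249.75 / 0.2940 ≈ 849.49
  x_3 = (0.1400·75 + 0.1400·375 + 0.5600·650) / 0.2940 = 427.00 / 0.2940 ≈ 1452.38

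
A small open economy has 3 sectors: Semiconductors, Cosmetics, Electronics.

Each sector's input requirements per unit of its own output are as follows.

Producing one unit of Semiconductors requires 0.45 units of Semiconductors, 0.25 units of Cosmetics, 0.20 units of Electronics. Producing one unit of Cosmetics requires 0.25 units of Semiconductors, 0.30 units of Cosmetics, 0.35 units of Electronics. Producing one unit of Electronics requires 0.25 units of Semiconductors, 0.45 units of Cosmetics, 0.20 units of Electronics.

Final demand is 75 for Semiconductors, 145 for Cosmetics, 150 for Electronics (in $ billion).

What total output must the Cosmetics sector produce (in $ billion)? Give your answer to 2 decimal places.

I − A =
  [   0.55    -0.25    -0.25]
  [  -0.25     0.70    -0.45]
  [  -0.20    -0.35     0.80]
Cofactors of I−A, C_ij = (−1)^(i+j)·(minor ij) (rows/columns in the sector order above):
  C_11 = (0.70)(0.80) − (-0.45)(-0.35) = 0.4025
  C_12 = −[(-0.25)(0.80) − (-0.45)(-0.20)] = 0.2900
  C_13 = (-0.25)(-0.35) − (0.70)(-0.20) = 0.2275
  C_21 = −[(-0.25)(0.80) − (-0.25)(-0.35)] = 0.2875
  C_22 = (0.55)(0.80) − (-0.25)(-0.20) = 0.3900
  C_23 = −[(0.55)(-0.35) − (-0.25)(-0.20)] = 0.2425
  C_31 = (-0.25)(-0.45) − (-0.25)(0.70) = 0.2875
  C_32 = −[(0.55)(-0.45) − (-0.25)(-0.25)] = 0.3100
  C_33 = (0.55)(0.70) − (-0.25)(-0.25) = 0.3225
det(I−A) = Σ_j (I−A)_1j·C_1j = (0.55)(0.4025) + (-0.25)(0.2900) + (-0.25)(0.2275) = 0.0920
adj(I−A) = Cᵀ =
  [ 0.4025   0.2875   0.2875]
  [ 0.2900   0.3900   0.3100]
  [ 0.2275   0.2425   0.3225]
(I − A)⁻¹ = adj(I−A) / det(I−A) ≈
  [   4.3750     3.1250     3.1250]
  [   3.1522     4.2391     3.3696]
  [   2.4728     2.6359     3.5054]
x = (I − A)⁻¹ d = adj(I−A)·d / det(I−A), with det(I−A) = 0.0920:
  x_S = (0.4025·75 + 0.2875·145 + 0.2875·150) / 0.0920 = 115.00 / 0.0920 = 1250.00
  x_C = (0.2900·75 + 0.3900·145 + 0.3100·150) / 0.0920 = 124.80 / 0.0920 ≈ 1356.52
  x_E = (0.2275·75 + 0.2425·145 + 0.3225·150) / 0.0920 = 100.60 / 0.0920 ≈ 1093.48

x_C = 1356.52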